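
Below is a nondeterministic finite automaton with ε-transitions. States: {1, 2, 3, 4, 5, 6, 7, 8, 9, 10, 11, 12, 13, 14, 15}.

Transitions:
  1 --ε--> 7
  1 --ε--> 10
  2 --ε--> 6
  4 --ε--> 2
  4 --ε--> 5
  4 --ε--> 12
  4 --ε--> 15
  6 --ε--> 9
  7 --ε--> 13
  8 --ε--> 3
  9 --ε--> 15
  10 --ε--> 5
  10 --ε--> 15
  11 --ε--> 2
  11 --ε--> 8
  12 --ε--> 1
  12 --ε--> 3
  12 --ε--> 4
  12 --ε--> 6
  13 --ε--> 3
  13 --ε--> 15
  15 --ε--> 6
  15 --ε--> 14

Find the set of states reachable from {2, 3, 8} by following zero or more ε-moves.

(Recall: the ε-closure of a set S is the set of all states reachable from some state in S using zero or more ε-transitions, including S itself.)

Start with {2, 3, 8}.
From 2 via ε: add 6.
From 6 via ε: add 9.
From 9 via ε: add 15.
From 15 via ε: add 14.
No new states can be added; the closed set is {2, 3, 6, 8, 9, 14, 15}.

{2, 3, 6, 8, 9, 14, 15}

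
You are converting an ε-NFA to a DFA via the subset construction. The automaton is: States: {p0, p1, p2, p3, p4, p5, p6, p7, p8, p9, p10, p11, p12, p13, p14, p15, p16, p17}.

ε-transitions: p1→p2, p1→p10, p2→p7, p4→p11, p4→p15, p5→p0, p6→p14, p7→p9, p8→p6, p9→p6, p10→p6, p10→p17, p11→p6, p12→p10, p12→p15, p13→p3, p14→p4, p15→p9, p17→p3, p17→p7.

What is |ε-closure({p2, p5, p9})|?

Start with {p2, p5, p9}.
From p2 via ε: add p7.
From p5 via ε: add p0.
From p9 via ε: add p6.
From p6 via ε: add p14.
From p14 via ε: add p4.
From p4 via ε: add p11, p15.
ε-closure = {p0, p2, p4, p5, p6, p7, p9, p11, p14, p15}, which has 10 states.

10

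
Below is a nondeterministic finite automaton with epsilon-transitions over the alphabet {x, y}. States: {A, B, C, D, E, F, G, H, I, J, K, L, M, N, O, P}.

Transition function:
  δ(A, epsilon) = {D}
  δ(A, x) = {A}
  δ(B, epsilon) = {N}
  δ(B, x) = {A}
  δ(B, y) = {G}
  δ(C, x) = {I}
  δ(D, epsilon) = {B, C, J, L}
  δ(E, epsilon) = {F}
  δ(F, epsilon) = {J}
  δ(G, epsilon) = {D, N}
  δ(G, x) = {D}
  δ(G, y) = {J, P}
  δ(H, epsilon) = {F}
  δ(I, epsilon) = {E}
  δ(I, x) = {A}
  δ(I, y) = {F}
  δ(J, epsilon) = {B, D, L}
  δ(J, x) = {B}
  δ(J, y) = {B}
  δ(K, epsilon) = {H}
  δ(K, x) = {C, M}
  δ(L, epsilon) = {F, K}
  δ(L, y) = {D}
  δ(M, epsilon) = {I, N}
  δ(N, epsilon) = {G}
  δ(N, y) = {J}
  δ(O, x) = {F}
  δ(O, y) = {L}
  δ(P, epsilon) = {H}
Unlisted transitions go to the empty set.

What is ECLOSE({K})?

{B, C, D, F, G, H, J, K, L, N}

Start with {K}.
From K via epsilon: add H.
From H via epsilon: add F.
From F via epsilon: add J.
From J via epsilon: add B, D, L.
From B via epsilon: add N.
From D via epsilon: add C.
From N via epsilon: add G.
No new states can be added; the closed set is {B, C, D, F, G, H, J, K, L, N}.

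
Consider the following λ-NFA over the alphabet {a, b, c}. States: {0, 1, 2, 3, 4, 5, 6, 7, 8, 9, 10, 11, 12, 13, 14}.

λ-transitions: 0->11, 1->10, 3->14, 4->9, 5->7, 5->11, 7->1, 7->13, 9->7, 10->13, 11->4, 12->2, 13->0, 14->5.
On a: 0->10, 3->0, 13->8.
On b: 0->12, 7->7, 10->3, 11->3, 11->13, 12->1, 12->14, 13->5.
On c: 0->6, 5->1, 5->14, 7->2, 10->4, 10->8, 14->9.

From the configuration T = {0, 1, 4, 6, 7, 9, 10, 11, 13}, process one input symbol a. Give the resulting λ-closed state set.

{0, 1, 4, 7, 8, 9, 10, 11, 13}

0 on a → {10}.
13 on a → {8}.
No a-transition from 1, 4, 6, 7, 9, 10, 11.
Union after reading a: {8, 10}.
Now take the λ-closure:
From 10 via λ: add 13.
From 13 via λ: add 0.
From 0 via λ: add 11.
From 11 via λ: add 4.
From 4 via λ: add 9.
From 9 via λ: add 7.
From 7 via λ: add 1.
No new states can be added; the closed set is {0, 1, 4, 7, 8, 9, 10, 11, 13}.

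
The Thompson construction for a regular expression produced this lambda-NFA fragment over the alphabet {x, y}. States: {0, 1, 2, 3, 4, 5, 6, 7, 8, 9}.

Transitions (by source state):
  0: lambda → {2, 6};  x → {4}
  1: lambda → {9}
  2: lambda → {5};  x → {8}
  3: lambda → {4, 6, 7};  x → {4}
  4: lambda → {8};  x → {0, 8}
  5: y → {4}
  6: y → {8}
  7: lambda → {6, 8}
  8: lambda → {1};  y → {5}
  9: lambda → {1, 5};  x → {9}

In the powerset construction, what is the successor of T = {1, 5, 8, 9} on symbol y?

5 on y → {4}.
8 on y → {5}.
No y-transition from 1, 9.
Union after reading y: {4, 5}.
Now take the lambda-closure:
From 4 via lambda: add 8.
From 8 via lambda: add 1.
From 1 via lambda: add 9.
No new states can be added; the closed set is {1, 4, 5, 8, 9}.

{1, 4, 5, 8, 9}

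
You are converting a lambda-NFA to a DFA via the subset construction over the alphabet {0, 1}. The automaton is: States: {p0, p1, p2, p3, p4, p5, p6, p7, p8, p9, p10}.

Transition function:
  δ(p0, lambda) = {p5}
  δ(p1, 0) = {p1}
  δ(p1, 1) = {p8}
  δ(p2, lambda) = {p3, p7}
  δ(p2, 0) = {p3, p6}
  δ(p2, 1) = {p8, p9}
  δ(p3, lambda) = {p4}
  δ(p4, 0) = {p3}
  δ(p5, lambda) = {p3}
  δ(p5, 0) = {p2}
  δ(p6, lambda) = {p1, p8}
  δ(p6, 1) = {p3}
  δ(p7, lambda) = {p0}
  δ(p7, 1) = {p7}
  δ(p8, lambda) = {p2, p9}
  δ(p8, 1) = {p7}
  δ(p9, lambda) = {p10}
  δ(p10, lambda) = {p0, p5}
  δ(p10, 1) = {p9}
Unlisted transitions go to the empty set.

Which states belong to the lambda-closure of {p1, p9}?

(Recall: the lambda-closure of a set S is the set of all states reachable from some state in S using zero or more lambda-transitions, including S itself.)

{p0, p1, p3, p4, p5, p9, p10}

Start with {p1, p9}.
From p9 via lambda: add p10.
From p10 via lambda: add p0, p5.
From p5 via lambda: add p3.
From p3 via lambda: add p4.
No new states can be added; the closed set is {p0, p1, p3, p4, p5, p9, p10}.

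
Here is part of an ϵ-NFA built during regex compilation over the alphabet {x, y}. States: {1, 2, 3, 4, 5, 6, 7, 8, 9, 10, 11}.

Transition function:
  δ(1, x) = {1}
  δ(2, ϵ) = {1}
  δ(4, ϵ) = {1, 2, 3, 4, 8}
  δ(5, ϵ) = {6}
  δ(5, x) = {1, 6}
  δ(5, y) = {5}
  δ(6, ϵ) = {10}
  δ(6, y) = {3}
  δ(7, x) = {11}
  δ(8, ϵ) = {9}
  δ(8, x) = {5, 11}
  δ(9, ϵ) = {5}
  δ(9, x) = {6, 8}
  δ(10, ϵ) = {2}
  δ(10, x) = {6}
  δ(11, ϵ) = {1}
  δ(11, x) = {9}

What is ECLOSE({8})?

Start with {8}.
From 8 via ϵ: add 9.
From 9 via ϵ: add 5.
From 5 via ϵ: add 6.
From 6 via ϵ: add 10.
From 10 via ϵ: add 2.
From 2 via ϵ: add 1.
No new states can be added; the closed set is {1, 2, 5, 6, 8, 9, 10}.

{1, 2, 5, 6, 8, 9, 10}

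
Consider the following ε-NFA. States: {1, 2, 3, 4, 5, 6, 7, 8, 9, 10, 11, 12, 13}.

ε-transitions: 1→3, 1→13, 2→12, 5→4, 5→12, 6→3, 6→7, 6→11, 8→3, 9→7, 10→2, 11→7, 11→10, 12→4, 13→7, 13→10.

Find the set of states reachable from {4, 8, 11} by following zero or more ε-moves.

{2, 3, 4, 7, 8, 10, 11, 12}

Start with {4, 8, 11}.
From 8 via ε: add 3.
From 11 via ε: add 7, 10.
From 10 via ε: add 2.
From 2 via ε: add 12.
No new states can be added; the closed set is {2, 3, 4, 7, 8, 10, 11, 12}.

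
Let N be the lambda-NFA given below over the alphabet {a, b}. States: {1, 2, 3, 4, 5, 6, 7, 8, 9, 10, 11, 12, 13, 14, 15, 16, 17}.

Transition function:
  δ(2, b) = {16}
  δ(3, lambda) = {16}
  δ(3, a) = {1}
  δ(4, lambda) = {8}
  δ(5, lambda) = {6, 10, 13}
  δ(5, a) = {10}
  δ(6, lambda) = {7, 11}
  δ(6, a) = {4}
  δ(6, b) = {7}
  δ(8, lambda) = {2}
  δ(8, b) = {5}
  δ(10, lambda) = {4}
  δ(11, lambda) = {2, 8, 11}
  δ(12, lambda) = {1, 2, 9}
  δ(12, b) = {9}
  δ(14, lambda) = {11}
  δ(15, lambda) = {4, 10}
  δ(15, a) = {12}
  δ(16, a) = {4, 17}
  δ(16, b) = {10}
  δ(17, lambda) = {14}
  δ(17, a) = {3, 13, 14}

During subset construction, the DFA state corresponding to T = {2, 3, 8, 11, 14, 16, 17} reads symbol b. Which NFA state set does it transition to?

2 on b → {16}.
8 on b → {5}.
16 on b → {10}.
No b-transition from 3, 11, 14, 17.
Union after reading b: {5, 10, 16}.
Now take the lambda-closure:
From 5 via lambda: add 6, 13.
From 10 via lambda: add 4.
From 4 via lambda: add 8.
From 6 via lambda: add 7, 11.
From 8 via lambda: add 2.
No new states can be added; the closed set is {2, 4, 5, 6, 7, 8, 10, 11, 13, 16}.

{2, 4, 5, 6, 7, 8, 10, 11, 13, 16}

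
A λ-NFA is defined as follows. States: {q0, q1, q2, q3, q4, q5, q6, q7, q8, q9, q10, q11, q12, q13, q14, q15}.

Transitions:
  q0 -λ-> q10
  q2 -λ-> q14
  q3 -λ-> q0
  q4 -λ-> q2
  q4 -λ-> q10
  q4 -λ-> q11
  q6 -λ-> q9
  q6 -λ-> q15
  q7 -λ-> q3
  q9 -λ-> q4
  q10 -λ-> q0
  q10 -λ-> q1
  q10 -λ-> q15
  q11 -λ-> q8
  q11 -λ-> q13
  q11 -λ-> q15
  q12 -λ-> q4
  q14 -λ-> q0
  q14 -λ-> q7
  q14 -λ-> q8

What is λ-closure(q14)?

Start with {q14}.
From q14 via λ: add q0, q7, q8.
From q0 via λ: add q10.
From q7 via λ: add q3.
From q10 via λ: add q1, q15.
No new states can be added; the closed set is {q0, q1, q3, q7, q8, q10, q14, q15}.

{q0, q1, q3, q7, q8, q10, q14, q15}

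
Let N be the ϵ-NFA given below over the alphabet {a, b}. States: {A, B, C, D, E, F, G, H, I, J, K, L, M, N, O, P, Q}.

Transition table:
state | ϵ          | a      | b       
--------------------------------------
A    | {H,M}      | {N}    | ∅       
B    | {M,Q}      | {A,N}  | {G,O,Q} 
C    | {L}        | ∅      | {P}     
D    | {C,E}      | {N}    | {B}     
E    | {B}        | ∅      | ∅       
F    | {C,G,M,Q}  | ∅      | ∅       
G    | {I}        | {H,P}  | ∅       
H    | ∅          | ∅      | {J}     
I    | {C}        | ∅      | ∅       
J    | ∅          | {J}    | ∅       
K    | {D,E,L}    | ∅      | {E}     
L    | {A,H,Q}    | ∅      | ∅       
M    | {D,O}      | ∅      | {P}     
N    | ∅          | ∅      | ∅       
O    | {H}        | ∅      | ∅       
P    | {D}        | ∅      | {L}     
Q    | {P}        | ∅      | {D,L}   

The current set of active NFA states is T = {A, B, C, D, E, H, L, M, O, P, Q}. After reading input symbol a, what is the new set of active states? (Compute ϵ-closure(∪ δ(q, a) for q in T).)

A on a → {N}.
B on a → {A, N}.
D on a → {N}.
No a-transition from C, E, H, L, M, O, P, Q.
Union after reading a: {A, N}.
Now take the ϵ-closure:
From A via ϵ: add H, M.
From M via ϵ: add D, O.
From D via ϵ: add C, E.
From C via ϵ: add L.
From E via ϵ: add B.
From B via ϵ: add Q.
From Q via ϵ: add P.
No new states can be added; the closed set is {A, B, C, D, E, H, L, M, N, O, P, Q}.

{A, B, C, D, E, H, L, M, N, O, P, Q}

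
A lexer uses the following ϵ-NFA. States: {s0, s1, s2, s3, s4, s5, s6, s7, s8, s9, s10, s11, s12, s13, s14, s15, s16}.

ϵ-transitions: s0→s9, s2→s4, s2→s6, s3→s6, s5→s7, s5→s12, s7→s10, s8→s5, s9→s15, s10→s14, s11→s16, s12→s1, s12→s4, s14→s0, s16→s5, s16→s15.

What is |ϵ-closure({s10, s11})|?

Start with {s10, s11}.
From s10 via ϵ: add s14.
From s11 via ϵ: add s16.
From s14 via ϵ: add s0.
From s16 via ϵ: add s5, s15.
From s0 via ϵ: add s9.
From s5 via ϵ: add s7, s12.
From s12 via ϵ: add s1, s4.
ϵ-closure = {s0, s1, s4, s5, s7, s9, s10, s11, s12, s14, s15, s16}, which has 12 states.

12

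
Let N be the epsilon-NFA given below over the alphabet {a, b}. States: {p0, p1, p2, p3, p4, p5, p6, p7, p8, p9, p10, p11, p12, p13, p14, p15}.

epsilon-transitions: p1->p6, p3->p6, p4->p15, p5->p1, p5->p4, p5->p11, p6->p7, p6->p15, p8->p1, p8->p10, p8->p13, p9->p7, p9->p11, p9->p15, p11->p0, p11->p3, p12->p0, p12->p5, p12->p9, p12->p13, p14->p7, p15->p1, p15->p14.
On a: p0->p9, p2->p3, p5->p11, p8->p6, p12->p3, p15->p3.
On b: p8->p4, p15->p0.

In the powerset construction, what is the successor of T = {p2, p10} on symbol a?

p2 on a → {p3}.
No a-transition from p10.
Union after reading a: {p3}.
Now take the epsilon-closure:
From p3 via epsilon: add p6.
From p6 via epsilon: add p7, p15.
From p15 via epsilon: add p1, p14.
No new states can be added; the closed set is {p1, p3, p6, p7, p14, p15}.

{p1, p3, p6, p7, p14, p15}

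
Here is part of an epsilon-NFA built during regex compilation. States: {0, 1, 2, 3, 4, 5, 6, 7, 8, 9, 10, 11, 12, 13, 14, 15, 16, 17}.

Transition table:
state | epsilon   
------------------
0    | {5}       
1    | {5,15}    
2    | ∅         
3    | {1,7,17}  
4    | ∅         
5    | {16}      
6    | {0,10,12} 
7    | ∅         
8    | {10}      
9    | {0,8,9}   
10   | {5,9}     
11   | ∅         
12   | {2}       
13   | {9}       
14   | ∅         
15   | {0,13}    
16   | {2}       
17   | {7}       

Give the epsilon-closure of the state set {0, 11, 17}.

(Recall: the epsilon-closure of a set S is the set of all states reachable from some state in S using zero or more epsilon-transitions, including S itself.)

Start with {0, 11, 17}.
From 0 via epsilon: add 5.
From 17 via epsilon: add 7.
From 5 via epsilon: add 16.
From 16 via epsilon: add 2.
No new states can be added; the closed set is {0, 2, 5, 7, 11, 16, 17}.

{0, 2, 5, 7, 11, 16, 17}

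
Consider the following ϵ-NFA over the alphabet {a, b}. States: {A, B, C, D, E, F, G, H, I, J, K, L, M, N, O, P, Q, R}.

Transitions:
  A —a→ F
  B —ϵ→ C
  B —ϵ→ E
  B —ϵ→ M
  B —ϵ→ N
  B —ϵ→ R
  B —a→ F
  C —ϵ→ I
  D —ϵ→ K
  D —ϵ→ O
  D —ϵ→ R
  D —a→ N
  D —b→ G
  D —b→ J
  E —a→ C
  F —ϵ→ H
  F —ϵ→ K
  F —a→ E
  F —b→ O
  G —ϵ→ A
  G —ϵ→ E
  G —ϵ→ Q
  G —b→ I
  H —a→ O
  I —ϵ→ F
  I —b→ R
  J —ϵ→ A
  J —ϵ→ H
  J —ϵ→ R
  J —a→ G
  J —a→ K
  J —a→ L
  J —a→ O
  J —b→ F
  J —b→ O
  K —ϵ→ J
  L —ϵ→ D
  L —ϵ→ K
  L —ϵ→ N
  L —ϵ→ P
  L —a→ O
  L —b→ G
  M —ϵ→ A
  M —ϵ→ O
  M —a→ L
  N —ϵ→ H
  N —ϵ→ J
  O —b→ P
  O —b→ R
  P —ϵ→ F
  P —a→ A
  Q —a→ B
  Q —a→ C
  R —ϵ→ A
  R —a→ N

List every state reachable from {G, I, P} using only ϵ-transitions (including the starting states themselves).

{A, E, F, G, H, I, J, K, P, Q, R}

Start with {G, I, P}.
From G via ϵ: add A, E, Q.
From I via ϵ: add F.
From F via ϵ: add H, K.
From K via ϵ: add J.
From J via ϵ: add R.
No new states can be added; the closed set is {A, E, F, G, H, I, J, K, P, Q, R}.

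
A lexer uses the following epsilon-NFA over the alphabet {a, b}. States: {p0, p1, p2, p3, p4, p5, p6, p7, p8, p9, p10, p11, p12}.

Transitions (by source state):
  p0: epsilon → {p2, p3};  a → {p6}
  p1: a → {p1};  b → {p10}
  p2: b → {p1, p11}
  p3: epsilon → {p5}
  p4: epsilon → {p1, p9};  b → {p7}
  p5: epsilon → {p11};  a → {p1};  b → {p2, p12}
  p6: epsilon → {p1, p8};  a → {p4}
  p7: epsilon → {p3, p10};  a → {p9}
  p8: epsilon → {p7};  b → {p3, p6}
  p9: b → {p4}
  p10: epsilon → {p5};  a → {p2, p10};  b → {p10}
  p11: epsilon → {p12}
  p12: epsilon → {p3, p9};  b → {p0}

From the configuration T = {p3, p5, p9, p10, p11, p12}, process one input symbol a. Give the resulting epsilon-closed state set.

{p1, p2, p3, p5, p9, p10, p11, p12}

p5 on a → {p1}.
p10 on a → {p2, p10}.
No a-transition from p3, p9, p11, p12.
Union after reading a: {p1, p2, p10}.
Now take the epsilon-closure:
From p10 via epsilon: add p5.
From p5 via epsilon: add p11.
From p11 via epsilon: add p12.
From p12 via epsilon: add p3, p9.
No new states can be added; the closed set is {p1, p2, p3, p5, p9, p10, p11, p12}.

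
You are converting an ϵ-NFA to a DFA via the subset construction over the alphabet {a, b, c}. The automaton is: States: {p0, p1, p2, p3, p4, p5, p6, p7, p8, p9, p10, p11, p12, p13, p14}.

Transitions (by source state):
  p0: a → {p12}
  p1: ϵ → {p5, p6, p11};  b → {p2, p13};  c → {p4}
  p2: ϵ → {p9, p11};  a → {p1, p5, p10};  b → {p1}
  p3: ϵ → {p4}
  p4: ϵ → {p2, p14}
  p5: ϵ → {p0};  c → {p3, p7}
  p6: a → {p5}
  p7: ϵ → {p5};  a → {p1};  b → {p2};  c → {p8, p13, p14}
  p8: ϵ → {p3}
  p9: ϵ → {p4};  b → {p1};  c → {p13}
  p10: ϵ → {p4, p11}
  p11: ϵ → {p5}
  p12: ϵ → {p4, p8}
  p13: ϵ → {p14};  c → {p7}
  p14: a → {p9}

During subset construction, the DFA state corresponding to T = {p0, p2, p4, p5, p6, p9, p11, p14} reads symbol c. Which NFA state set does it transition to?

p5 on c → {p3, p7}.
p9 on c → {p13}.
No c-transition from p0, p2, p4, p6, p11, p14.
Union after reading c: {p3, p7, p13}.
Now take the ϵ-closure:
From p3 via ϵ: add p4.
From p7 via ϵ: add p5.
From p13 via ϵ: add p14.
From p4 via ϵ: add p2.
From p5 via ϵ: add p0.
From p2 via ϵ: add p9, p11.
No new states can be added; the closed set is {p0, p2, p3, p4, p5, p7, p9, p11, p13, p14}.

{p0, p2, p3, p4, p5, p7, p9, p11, p13, p14}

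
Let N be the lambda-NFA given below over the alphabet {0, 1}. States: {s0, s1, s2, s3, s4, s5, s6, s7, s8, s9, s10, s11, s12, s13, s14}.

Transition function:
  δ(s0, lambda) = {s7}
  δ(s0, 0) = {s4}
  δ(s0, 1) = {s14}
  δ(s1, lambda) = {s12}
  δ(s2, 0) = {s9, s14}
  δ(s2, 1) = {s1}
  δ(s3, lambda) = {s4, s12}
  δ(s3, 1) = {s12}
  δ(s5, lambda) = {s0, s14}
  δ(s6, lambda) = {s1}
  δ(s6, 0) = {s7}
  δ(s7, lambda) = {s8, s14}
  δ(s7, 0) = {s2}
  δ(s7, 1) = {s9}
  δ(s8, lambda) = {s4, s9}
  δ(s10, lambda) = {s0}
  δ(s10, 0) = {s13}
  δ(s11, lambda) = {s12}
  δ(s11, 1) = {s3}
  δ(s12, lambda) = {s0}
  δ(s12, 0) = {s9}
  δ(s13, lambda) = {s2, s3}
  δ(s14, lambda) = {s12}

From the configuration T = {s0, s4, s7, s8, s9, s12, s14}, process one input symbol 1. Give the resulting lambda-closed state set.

s0 on 1 → {s14}.
s7 on 1 → {s9}.
No 1-transition from s4, s8, s9, s12, s14.
Union after reading 1: {s9, s14}.
Now take the lambda-closure:
From s14 via lambda: add s12.
From s12 via lambda: add s0.
From s0 via lambda: add s7.
From s7 via lambda: add s8.
From s8 via lambda: add s4.
No new states can be added; the closed set is {s0, s4, s7, s8, s9, s12, s14}.

{s0, s4, s7, s8, s9, s12, s14}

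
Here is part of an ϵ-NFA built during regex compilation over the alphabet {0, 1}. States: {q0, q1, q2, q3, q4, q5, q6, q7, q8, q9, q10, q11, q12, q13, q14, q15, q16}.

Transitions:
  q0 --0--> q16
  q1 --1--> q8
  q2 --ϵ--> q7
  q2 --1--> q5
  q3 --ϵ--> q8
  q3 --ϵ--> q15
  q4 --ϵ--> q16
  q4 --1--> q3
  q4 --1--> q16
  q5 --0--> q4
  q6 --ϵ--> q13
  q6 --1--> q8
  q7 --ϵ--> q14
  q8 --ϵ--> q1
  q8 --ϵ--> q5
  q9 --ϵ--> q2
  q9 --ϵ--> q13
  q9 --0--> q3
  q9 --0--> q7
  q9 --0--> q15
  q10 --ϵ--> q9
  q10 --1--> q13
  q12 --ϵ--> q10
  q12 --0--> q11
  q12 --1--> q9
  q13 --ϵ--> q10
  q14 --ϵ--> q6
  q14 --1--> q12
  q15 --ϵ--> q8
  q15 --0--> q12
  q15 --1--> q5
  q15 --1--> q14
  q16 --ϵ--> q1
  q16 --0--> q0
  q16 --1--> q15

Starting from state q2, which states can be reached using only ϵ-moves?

{q2, q6, q7, q9, q10, q13, q14}

Start with {q2}.
From q2 via ϵ: add q7.
From q7 via ϵ: add q14.
From q14 via ϵ: add q6.
From q6 via ϵ: add q13.
From q13 via ϵ: add q10.
From q10 via ϵ: add q9.
No new states can be added; the closed set is {q2, q6, q7, q9, q10, q13, q14}.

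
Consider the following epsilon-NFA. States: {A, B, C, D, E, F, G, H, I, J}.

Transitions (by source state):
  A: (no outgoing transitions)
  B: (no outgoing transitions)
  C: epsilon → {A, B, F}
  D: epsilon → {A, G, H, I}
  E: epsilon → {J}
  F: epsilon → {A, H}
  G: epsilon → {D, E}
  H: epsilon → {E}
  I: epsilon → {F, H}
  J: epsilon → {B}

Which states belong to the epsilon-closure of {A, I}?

{A, B, E, F, H, I, J}

Start with {A, I}.
From I via epsilon: add F, H.
From H via epsilon: add E.
From E via epsilon: add J.
From J via epsilon: add B.
No new states can be added; the closed set is {A, B, E, F, H, I, J}.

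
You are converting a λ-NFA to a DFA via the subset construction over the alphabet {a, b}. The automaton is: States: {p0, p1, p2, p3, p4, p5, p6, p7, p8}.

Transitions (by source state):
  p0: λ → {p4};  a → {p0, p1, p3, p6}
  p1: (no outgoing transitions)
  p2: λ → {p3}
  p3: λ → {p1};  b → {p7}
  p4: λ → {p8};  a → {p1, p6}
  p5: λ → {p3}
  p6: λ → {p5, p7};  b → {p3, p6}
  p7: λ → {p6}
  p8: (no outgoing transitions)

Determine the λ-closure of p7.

{p1, p3, p5, p6, p7}

Start with {p7}.
From p7 via λ: add p6.
From p6 via λ: add p5.
From p5 via λ: add p3.
From p3 via λ: add p1.
No new states can be added; the closed set is {p1, p3, p5, p6, p7}.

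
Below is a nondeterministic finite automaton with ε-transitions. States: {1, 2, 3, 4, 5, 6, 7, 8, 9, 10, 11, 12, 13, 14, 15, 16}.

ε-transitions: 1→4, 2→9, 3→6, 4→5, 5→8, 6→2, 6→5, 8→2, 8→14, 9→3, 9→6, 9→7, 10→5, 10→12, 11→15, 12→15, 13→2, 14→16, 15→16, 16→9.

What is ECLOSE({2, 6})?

{2, 3, 5, 6, 7, 8, 9, 14, 16}

Start with {2, 6}.
From 2 via ε: add 9.
From 6 via ε: add 5.
From 5 via ε: add 8.
From 9 via ε: add 3, 7.
From 8 via ε: add 14.
From 14 via ε: add 16.
No new states can be added; the closed set is {2, 3, 5, 6, 7, 8, 9, 14, 16}.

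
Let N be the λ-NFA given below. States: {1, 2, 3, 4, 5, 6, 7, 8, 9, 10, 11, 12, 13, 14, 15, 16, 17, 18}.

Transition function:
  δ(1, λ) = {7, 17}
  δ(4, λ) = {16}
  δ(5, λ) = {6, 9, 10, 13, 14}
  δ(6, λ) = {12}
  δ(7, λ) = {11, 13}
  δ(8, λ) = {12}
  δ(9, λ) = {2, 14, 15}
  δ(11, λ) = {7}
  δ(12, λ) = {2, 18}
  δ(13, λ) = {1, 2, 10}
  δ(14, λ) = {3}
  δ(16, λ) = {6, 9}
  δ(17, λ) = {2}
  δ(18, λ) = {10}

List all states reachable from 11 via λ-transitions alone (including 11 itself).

{1, 2, 7, 10, 11, 13, 17}

Start with {11}.
From 11 via λ: add 7.
From 7 via λ: add 13.
From 13 via λ: add 1, 2, 10.
From 1 via λ: add 17.
No new states can be added; the closed set is {1, 2, 7, 10, 11, 13, 17}.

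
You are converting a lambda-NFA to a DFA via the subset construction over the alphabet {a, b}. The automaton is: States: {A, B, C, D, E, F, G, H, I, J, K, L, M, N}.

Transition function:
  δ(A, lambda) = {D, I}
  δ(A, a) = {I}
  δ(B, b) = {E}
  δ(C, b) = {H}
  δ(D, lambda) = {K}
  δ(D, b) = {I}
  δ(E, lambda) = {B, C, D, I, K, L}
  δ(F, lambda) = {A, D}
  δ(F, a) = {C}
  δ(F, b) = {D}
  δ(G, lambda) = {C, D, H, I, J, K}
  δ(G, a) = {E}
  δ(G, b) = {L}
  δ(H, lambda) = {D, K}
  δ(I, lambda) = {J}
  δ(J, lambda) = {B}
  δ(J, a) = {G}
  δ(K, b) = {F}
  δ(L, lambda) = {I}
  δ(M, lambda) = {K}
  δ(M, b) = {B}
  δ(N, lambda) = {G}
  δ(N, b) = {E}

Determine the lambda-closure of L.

Start with {L}.
From L via lambda: add I.
From I via lambda: add J.
From J via lambda: add B.
No new states can be added; the closed set is {B, I, J, L}.

{B, I, J, L}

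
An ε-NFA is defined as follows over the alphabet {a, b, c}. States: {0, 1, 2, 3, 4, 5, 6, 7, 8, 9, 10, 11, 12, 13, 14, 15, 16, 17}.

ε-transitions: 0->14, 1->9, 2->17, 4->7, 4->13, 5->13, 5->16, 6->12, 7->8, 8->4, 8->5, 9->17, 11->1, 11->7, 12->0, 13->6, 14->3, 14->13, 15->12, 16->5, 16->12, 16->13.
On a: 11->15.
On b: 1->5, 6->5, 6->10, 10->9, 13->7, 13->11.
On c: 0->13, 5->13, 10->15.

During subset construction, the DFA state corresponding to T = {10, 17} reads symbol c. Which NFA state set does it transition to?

{0, 3, 6, 12, 13, 14, 15}

10 on c → {15}.
No c-transition from 17.
Union after reading c: {15}.
Now take the ε-closure:
From 15 via ε: add 12.
From 12 via ε: add 0.
From 0 via ε: add 14.
From 14 via ε: add 3, 13.
From 13 via ε: add 6.
No new states can be added; the closed set is {0, 3, 6, 12, 13, 14, 15}.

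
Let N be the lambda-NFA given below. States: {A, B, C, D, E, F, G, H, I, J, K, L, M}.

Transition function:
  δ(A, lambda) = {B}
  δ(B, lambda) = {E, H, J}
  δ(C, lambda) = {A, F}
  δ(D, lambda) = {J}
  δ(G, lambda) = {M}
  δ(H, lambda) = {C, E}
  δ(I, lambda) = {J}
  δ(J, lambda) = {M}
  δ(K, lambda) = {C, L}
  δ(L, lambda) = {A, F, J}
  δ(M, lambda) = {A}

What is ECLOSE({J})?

Start with {J}.
From J via lambda: add M.
From M via lambda: add A.
From A via lambda: add B.
From B via lambda: add E, H.
From H via lambda: add C.
From C via lambda: add F.
No new states can be added; the closed set is {A, B, C, E, F, H, J, M}.

{A, B, C, E, F, H, J, M}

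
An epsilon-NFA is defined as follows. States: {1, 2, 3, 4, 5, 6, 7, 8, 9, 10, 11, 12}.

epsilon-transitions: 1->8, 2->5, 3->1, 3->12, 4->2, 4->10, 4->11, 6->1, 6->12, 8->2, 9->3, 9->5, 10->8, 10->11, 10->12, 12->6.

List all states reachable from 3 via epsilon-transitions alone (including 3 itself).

Start with {3}.
From 3 via epsilon: add 1, 12.
From 1 via epsilon: add 8.
From 12 via epsilon: add 6.
From 8 via epsilon: add 2.
From 2 via epsilon: add 5.
No new states can be added; the closed set is {1, 2, 3, 5, 6, 8, 12}.

{1, 2, 3, 5, 6, 8, 12}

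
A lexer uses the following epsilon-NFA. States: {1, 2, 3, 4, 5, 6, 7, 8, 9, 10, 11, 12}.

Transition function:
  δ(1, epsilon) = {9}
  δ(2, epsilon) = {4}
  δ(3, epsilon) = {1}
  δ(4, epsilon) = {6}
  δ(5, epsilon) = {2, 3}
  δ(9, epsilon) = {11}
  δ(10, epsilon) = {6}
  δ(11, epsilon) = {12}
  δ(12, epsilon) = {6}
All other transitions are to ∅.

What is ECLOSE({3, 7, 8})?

{1, 3, 6, 7, 8, 9, 11, 12}

Start with {3, 7, 8}.
From 3 via epsilon: add 1.
From 1 via epsilon: add 9.
From 9 via epsilon: add 11.
From 11 via epsilon: add 12.
From 12 via epsilon: add 6.
No new states can be added; the closed set is {1, 3, 6, 7, 8, 9, 11, 12}.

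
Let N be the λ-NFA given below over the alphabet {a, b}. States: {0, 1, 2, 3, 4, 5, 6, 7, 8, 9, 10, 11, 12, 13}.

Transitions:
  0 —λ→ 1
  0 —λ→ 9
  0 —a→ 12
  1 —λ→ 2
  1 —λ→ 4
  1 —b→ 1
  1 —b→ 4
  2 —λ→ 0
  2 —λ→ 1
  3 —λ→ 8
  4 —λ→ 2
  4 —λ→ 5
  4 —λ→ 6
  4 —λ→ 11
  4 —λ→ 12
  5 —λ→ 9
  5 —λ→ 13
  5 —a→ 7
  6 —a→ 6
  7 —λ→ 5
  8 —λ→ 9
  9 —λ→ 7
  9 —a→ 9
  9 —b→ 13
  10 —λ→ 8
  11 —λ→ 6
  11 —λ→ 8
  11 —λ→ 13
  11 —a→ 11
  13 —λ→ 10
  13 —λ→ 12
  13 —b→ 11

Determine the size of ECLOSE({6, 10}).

Start with {6, 10}.
From 10 via λ: add 8.
From 8 via λ: add 9.
From 9 via λ: add 7.
From 7 via λ: add 5.
From 5 via λ: add 13.
From 13 via λ: add 12.
λ-closure = {5, 6, 7, 8, 9, 10, 12, 13}, which has 8 states.

8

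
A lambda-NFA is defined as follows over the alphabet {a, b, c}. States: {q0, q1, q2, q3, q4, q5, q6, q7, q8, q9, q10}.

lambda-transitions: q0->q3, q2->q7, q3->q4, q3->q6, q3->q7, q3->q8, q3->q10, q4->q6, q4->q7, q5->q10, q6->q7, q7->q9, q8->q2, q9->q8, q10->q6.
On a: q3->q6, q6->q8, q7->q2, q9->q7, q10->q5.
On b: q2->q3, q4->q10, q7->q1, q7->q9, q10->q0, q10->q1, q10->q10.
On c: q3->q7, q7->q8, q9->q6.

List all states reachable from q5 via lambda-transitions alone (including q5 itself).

{q2, q5, q6, q7, q8, q9, q10}

Start with {q5}.
From q5 via lambda: add q10.
From q10 via lambda: add q6.
From q6 via lambda: add q7.
From q7 via lambda: add q9.
From q9 via lambda: add q8.
From q8 via lambda: add q2.
No new states can be added; the closed set is {q2, q5, q6, q7, q8, q9, q10}.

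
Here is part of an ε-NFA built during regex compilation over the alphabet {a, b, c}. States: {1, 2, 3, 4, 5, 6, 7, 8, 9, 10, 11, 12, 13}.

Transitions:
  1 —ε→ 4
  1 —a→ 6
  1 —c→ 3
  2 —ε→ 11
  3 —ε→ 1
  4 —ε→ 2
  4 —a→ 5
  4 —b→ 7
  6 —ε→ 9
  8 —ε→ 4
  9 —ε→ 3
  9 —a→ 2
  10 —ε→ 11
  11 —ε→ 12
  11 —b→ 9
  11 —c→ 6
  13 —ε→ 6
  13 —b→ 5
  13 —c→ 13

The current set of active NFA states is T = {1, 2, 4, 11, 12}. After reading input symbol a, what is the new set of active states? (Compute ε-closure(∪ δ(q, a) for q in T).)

1 on a → {6}.
4 on a → {5}.
No a-transition from 2, 11, 12.
Union after reading a: {5, 6}.
Now take the ε-closure:
From 6 via ε: add 9.
From 9 via ε: add 3.
From 3 via ε: add 1.
From 1 via ε: add 4.
From 4 via ε: add 2.
From 2 via ε: add 11.
From 11 via ε: add 12.
No new states can be added; the closed set is {1, 2, 3, 4, 5, 6, 9, 11, 12}.

{1, 2, 3, 4, 5, 6, 9, 11, 12}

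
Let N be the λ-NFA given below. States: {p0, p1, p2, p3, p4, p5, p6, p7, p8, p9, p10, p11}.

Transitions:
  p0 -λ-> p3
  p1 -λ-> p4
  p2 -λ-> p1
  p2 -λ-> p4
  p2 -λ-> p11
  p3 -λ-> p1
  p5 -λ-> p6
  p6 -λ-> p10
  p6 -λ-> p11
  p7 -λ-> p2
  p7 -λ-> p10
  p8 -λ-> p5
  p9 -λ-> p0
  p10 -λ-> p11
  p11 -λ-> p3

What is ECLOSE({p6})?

{p1, p3, p4, p6, p10, p11}

Start with {p6}.
From p6 via λ: add p10, p11.
From p11 via λ: add p3.
From p3 via λ: add p1.
From p1 via λ: add p4.
No new states can be added; the closed set is {p1, p3, p4, p6, p10, p11}.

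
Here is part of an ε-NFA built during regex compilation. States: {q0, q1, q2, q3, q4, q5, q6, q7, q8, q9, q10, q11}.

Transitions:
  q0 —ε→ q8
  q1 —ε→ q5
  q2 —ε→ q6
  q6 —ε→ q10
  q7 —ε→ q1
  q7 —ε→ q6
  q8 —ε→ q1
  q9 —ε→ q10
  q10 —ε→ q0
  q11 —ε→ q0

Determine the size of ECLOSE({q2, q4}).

Start with {q2, q4}.
From q2 via ε: add q6.
From q6 via ε: add q10.
From q10 via ε: add q0.
From q0 via ε: add q8.
From q8 via ε: add q1.
From q1 via ε: add q5.
ε-closure = {q0, q1, q2, q4, q5, q6, q8, q10}, which has 8 states.

8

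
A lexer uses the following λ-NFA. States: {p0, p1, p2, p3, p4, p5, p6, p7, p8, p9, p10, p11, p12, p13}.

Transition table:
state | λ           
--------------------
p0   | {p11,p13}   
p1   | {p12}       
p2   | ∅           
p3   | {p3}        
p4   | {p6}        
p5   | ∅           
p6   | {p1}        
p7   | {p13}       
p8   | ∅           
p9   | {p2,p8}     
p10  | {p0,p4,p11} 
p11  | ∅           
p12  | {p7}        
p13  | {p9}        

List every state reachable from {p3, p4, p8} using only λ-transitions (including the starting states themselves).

Start with {p3, p4, p8}.
From p4 via λ: add p6.
From p6 via λ: add p1.
From p1 via λ: add p12.
From p12 via λ: add p7.
From p7 via λ: add p13.
From p13 via λ: add p9.
From p9 via λ: add p2.
No new states can be added; the closed set is {p1, p2, p3, p4, p6, p7, p8, p9, p12, p13}.

{p1, p2, p3, p4, p6, p7, p8, p9, p12, p13}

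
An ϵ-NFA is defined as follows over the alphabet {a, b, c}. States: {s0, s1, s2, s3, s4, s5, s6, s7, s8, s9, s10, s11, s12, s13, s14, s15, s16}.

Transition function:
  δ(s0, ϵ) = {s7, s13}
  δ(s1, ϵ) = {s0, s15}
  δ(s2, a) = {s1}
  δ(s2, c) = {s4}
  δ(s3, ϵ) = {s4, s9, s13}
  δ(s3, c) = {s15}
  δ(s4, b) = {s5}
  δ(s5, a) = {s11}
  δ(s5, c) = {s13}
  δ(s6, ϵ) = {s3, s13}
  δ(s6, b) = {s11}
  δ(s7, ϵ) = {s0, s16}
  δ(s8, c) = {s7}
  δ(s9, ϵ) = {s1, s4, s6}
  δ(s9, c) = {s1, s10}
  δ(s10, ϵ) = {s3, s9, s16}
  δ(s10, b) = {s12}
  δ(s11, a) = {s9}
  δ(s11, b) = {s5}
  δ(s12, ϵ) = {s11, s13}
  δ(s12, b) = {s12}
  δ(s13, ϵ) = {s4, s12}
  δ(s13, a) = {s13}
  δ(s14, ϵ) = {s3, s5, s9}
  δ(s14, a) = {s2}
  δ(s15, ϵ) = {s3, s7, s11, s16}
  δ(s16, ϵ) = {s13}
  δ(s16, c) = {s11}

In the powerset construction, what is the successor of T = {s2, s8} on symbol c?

s2 on c → {s4}.
s8 on c → {s7}.
Union after reading c: {s4, s7}.
Now take the ϵ-closure:
From s7 via ϵ: add s0, s16.
From s0 via ϵ: add s13.
From s13 via ϵ: add s12.
From s12 via ϵ: add s11.
No new states can be added; the closed set is {s0, s4, s7, s11, s12, s13, s16}.

{s0, s4, s7, s11, s12, s13, s16}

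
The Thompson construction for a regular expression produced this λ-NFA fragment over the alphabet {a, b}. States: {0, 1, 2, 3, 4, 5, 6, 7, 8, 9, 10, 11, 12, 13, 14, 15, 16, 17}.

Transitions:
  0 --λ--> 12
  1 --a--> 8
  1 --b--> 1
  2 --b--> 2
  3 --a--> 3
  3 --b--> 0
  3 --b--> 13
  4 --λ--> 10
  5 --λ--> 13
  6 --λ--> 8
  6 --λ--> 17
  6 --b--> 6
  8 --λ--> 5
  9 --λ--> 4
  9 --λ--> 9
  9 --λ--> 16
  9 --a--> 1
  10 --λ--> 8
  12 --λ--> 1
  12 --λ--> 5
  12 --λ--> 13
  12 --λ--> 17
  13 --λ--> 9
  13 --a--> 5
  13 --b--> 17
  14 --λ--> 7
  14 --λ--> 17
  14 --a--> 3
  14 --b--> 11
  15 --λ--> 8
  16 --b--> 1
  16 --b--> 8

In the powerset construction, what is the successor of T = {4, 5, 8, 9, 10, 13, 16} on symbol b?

{1, 4, 5, 8, 9, 10, 13, 16, 17}

13 on b → {17}.
16 on b → {1, 8}.
No b-transition from 4, 5, 8, 9, 10.
Union after reading b: {1, 8, 17}.
Now take the λ-closure:
From 8 via λ: add 5.
From 5 via λ: add 13.
From 13 via λ: add 9.
From 9 via λ: add 4, 16.
From 4 via λ: add 10.
No new states can be added; the closed set is {1, 4, 5, 8, 9, 10, 13, 16, 17}.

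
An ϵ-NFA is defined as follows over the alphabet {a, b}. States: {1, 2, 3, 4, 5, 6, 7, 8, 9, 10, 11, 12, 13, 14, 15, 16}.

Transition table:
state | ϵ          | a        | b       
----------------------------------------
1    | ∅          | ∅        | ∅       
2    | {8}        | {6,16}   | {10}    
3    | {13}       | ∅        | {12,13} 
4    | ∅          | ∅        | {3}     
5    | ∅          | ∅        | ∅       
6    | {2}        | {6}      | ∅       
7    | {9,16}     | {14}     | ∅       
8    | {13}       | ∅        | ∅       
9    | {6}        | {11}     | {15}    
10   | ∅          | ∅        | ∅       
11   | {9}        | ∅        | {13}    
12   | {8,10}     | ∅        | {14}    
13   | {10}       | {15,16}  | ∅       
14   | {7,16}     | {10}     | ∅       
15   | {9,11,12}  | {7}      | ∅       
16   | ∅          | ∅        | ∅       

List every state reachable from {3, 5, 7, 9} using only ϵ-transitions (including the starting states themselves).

{2, 3, 5, 6, 7, 8, 9, 10, 13, 16}

Start with {3, 5, 7, 9}.
From 3 via ϵ: add 13.
From 7 via ϵ: add 16.
From 9 via ϵ: add 6.
From 6 via ϵ: add 2.
From 13 via ϵ: add 10.
From 2 via ϵ: add 8.
No new states can be added; the closed set is {2, 3, 5, 6, 7, 8, 9, 10, 13, 16}.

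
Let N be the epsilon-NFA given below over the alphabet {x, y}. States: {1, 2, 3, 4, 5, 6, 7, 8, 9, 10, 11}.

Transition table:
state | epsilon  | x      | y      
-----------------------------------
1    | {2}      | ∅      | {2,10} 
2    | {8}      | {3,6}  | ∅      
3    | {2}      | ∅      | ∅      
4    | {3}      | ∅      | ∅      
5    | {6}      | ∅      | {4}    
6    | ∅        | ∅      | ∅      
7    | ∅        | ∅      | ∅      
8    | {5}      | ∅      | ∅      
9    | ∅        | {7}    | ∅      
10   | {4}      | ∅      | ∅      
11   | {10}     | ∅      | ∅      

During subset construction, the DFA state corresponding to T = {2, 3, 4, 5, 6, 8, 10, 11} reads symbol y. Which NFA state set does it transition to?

5 on y → {4}.
No y-transition from 2, 3, 4, 6, 8, 10, 11.
Union after reading y: {4}.
Now take the epsilon-closure:
From 4 via epsilon: add 3.
From 3 via epsilon: add 2.
From 2 via epsilon: add 8.
From 8 via epsilon: add 5.
From 5 via epsilon: add 6.
No new states can be added; the closed set is {2, 3, 4, 5, 6, 8}.

{2, 3, 4, 5, 6, 8}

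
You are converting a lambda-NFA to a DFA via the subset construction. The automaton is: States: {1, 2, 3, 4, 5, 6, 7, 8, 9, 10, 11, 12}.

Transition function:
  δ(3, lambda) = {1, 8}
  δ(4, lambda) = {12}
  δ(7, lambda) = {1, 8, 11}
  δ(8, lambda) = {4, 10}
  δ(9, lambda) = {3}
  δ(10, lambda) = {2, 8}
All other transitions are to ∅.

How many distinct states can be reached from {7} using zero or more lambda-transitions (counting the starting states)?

Start with {7}.
From 7 via lambda: add 1, 8, 11.
From 8 via lambda: add 4, 10.
From 4 via lambda: add 12.
From 10 via lambda: add 2.
lambda-closure = {1, 2, 4, 7, 8, 10, 11, 12}, which has 8 states.

8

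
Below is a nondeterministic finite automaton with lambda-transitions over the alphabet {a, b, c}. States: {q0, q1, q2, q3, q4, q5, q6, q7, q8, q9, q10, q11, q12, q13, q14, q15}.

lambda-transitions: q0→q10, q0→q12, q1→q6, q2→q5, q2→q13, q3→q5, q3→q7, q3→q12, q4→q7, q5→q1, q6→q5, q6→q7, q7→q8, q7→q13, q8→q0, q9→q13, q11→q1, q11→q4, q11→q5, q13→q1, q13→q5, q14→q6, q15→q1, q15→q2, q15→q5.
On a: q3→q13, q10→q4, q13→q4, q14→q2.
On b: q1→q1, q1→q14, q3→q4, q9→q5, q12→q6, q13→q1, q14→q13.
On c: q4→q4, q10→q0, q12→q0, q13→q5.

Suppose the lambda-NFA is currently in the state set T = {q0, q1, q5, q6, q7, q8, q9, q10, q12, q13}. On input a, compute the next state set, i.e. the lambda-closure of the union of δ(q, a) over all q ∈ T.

{q0, q1, q4, q5, q6, q7, q8, q10, q12, q13}

q10 on a → {q4}.
q13 on a → {q4}.
No a-transition from q0, q1, q5, q6, q7, q8, q9, q12.
Union after reading a: {q4}.
Now take the lambda-closure:
From q4 via lambda: add q7.
From q7 via lambda: add q8, q13.
From q8 via lambda: add q0.
From q13 via lambda: add q1, q5.
From q0 via lambda: add q10, q12.
From q1 via lambda: add q6.
No new states can be added; the closed set is {q0, q1, q4, q5, q6, q7, q8, q10, q12, q13}.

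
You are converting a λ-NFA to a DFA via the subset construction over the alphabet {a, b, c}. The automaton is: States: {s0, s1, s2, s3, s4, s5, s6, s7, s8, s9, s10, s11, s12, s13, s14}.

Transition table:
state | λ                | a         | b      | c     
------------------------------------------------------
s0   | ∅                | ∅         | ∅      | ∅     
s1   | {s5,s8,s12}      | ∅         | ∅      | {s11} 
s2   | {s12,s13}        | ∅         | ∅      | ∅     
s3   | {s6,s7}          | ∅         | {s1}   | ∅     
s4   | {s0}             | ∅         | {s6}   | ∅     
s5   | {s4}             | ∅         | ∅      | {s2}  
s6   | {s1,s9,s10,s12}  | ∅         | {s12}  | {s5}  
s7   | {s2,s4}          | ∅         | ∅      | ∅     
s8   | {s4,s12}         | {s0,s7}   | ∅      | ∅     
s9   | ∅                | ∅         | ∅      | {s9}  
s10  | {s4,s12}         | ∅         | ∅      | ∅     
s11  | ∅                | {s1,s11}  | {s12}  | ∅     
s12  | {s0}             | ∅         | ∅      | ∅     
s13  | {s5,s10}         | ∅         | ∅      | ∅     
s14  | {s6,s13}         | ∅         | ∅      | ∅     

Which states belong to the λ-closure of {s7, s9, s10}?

Start with {s7, s9, s10}.
From s7 via λ: add s2, s4.
From s10 via λ: add s12.
From s2 via λ: add s13.
From s4 via λ: add s0.
From s13 via λ: add s5.
No new states can be added; the closed set is {s0, s2, s4, s5, s7, s9, s10, s12, s13}.

{s0, s2, s4, s5, s7, s9, s10, s12, s13}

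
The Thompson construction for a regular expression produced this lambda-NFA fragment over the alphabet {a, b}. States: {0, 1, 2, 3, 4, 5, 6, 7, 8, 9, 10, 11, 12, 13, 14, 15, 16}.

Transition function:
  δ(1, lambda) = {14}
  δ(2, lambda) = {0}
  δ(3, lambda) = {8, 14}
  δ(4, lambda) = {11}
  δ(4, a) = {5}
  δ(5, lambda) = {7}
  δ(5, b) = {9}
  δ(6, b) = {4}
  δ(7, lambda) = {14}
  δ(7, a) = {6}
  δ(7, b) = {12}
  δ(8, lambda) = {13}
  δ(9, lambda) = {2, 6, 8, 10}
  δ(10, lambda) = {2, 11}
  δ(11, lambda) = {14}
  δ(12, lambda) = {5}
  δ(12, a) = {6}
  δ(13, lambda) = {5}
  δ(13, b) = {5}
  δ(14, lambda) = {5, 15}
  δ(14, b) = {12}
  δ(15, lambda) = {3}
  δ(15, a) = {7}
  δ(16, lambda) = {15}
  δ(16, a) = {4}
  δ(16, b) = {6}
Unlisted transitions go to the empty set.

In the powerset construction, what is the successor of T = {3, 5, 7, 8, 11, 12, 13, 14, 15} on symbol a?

{3, 5, 6, 7, 8, 13, 14, 15}

7 on a → {6}.
12 on a → {6}.
15 on a → {7}.
No a-transition from 3, 5, 8, 11, 13, 14.
Union after reading a: {6, 7}.
Now take the lambda-closure:
From 7 via lambda: add 14.
From 14 via lambda: add 5, 15.
From 15 via lambda: add 3.
From 3 via lambda: add 8.
From 8 via lambda: add 13.
No new states can be added; the closed set is {3, 5, 6, 7, 8, 13, 14, 15}.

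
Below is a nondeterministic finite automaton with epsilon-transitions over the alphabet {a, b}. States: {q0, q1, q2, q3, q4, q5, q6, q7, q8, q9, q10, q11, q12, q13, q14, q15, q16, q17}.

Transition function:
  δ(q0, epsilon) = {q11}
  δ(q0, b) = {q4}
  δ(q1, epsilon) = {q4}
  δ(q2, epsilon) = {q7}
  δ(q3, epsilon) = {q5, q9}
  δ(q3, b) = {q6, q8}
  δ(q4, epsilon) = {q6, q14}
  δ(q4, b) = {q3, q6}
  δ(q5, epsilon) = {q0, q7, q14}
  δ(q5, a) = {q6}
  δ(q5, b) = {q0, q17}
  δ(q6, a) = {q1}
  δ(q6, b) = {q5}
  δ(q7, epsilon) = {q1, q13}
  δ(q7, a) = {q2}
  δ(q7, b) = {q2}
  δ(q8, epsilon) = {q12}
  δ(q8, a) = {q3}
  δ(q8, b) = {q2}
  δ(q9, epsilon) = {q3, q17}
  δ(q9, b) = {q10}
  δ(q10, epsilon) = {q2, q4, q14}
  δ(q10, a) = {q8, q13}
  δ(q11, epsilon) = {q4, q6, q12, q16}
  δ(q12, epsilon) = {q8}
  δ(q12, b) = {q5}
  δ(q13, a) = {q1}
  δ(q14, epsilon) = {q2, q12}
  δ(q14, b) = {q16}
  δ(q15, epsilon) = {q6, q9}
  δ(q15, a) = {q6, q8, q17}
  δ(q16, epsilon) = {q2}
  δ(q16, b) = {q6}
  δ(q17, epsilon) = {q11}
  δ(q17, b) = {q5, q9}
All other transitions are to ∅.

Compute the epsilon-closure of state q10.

Start with {q10}.
From q10 via epsilon: add q2, q4, q14.
From q2 via epsilon: add q7.
From q4 via epsilon: add q6.
From q14 via epsilon: add q12.
From q7 via epsilon: add q1, q13.
From q12 via epsilon: add q8.
No new states can be added; the closed set is {q1, q2, q4, q6, q7, q8, q10, q12, q13, q14}.

{q1, q2, q4, q6, q7, q8, q10, q12, q13, q14}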